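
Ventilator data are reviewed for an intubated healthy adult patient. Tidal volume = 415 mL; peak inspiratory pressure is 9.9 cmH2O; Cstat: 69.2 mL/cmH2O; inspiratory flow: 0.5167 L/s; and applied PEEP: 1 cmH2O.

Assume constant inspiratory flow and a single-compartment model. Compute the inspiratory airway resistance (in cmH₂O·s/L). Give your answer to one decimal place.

Equation of motion (constant flow): PIP = Vt/C + R·V̇ + PEEP.
R·V̇ = PIP − Vt/C − PEEP = 9.9 − 415/69.2 − 1 = 9.9 − 5.997 − 1 = 2.903 cmH2O.
R = 2.903 / 0.5167 = 5.618 cmH2O·s/L.

5.6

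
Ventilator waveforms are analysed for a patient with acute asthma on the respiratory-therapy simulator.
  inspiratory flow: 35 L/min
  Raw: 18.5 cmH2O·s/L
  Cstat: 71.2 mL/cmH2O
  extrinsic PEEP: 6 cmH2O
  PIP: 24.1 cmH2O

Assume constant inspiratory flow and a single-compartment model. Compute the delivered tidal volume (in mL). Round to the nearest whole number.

520

Flow: 35 L/min ÷ 60 = 0.5833 L/s.
Equation of motion (constant flow): PIP = Vt/C + R·V̇ + PEEP.
Vt/C = PIP − R·V̇ − PEEP = 24.1 − 10.791 − 6 = 7.309 cmH2O.
Vt = C × 7.309 = 71.2 × 7.309 = 520.4 mL.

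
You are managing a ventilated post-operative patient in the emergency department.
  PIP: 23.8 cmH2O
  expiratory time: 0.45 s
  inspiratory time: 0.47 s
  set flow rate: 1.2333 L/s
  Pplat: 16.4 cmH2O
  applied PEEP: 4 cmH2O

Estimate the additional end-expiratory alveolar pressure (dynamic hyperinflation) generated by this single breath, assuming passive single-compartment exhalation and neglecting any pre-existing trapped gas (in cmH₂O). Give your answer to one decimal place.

2.5

Vt = flow × Ti = 1.2333 L/s × 0.47 s × 1000 mL/L = 579.65 mL.
R = (PIP − Pplat)/V̇ = (23.8 − 16.4) / 1.2333 = 7.4/1.2333 = 6.0 cmH2O·s/L.
C = Vt/(Pplat − PEEP) = 579.65 / (16.4 − 4) = 579.65/12.4 = 46.746 mL/cmH2O.
τ = R × C = 6.0 × 0.04675 L/cmH2O = 0.2805 s.
Fraction remaining = e^(−Te/τ) = e^(−0.45/0.2805) = 0.201; trapped volume = 579.65 × 0.201 = 116.51 mL.
Additional alveolar pressure from trapping ≈ V_trapped / C = 116.51 / 46.746 = 2.492 cmH2O.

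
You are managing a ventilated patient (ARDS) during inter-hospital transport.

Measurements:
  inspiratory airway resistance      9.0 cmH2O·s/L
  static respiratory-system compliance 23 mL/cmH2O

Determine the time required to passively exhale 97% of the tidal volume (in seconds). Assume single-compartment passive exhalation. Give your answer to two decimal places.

τ = R × C = 9.0 × 23 mL/cmH2O = 9.0 × 0.023 L/cmH2O = 0.207 s.
Exhaled fraction f = 1 − e^(−t/τ) → t = −τ·ln(1 − f) = −0.207·ln(0.03) = 0.7259 s.

0.73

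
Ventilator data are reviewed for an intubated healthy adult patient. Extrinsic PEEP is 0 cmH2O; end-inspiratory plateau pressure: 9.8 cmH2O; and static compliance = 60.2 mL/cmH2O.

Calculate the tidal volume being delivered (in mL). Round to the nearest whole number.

Vt = Cstat × (Pplat − PEEP) = 60.2 × (9.8 − 0) = 60.2 × 9.8 = 589.96 mL.

590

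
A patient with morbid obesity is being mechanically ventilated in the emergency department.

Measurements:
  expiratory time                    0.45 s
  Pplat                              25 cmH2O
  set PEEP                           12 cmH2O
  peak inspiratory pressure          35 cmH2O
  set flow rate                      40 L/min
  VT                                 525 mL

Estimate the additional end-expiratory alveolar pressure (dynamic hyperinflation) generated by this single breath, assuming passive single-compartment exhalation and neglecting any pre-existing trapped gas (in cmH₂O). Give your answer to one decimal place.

Flow: 40 L/min ÷ 60 = 0.6667 L/s.
R = (PIP − Pplat)/V̇ = (35 − 25) / 0.6667 = 10.0/0.6667 = 14.999 cmH2O·s/L.
C = Vt/(Pplat − PEEP) = 525.0 / (25 − 12) = 525.0/13.0 = 40.385 mL/cmH2O.
τ = R × C = 14.999 × 0.04039 L/cmH2O = 0.6058 s.
Fraction remaining = e^(−Te/τ) = e^(−0.45/0.6058) = 0.4758; trapped volume = 525.0 × 0.4758 = 249.8 mL.
Additional alveolar pressure from trapping ≈ V_trapped / C = 249.8 / 40.385 = 6.185 cmH2O.

6.2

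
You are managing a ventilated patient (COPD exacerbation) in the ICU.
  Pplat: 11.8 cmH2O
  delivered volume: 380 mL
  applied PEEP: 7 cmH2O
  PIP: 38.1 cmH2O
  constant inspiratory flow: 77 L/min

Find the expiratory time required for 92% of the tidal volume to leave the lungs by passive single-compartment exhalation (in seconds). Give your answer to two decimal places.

Flow: 77 L/min ÷ 60 = 1.2833 L/s.
R = (PIP − Pplat)/V̇ = (38.1 − 11.8) / 1.2833 = 26.3/1.2833 = 20.494 cmH2O·s/L.
C = Vt/(Pplat − PEEP) = 380.0 / (11.8 − 7) = 380.0/4.8 = 79.167 mL/cmH2O.
τ = R × C = 20.494 × 0.07917 L/cmH2O = 1.623 s.
t = −τ·ln(1 − 0.92) = −1.623·ln(0.08) = 4.099 s.

4.10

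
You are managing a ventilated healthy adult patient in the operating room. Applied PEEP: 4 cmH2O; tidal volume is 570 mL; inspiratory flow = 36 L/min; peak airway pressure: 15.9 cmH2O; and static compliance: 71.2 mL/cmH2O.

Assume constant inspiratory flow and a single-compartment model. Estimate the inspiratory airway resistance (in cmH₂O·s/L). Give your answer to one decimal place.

6.5

Flow: 36 L/min ÷ 60 = 0.6 L/s.
Equation of motion (constant flow): PIP = Vt/C + R·V̇ + PEEP.
R·V̇ = PIP − Vt/C − PEEP = 15.9 − 570/71.2 − 4 = 15.9 − 8.006 − 4 = 3.894 cmH2O.
R = 3.894 / 0.6 = 6.49 cmH2O·s/L.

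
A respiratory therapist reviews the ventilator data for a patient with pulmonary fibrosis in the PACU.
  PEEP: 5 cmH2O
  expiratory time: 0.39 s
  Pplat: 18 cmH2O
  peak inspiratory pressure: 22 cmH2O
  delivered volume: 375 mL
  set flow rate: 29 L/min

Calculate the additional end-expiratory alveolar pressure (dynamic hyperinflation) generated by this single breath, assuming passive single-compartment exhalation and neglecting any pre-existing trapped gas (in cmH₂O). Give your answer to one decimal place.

Flow: 29 L/min ÷ 60 = 0.4833 L/s.
R = (PIP − Pplat)/V̇ = (22 − 18) / 0.4833 = 4.0/0.4833 = 8.276 cmH2O·s/L.
C = Vt/(Pplat − PEEP) = 375.0 / (18 − 5) = 375.0/13.0 = 28.846 mL/cmH2O.
τ = R × C = 8.276 × 0.02885 L/cmH2O = 0.2388 s.
Fraction remaining = e^(−Te/τ) = e^(−0.39/0.2388) = 0.1953; trapped volume = 375.0 × 0.1953 = 73.238 mL.
Additional alveolar pressure from trapping ≈ V_trapped / C = 73.238 / 28.846 = 2.539 cmH2O.

2.5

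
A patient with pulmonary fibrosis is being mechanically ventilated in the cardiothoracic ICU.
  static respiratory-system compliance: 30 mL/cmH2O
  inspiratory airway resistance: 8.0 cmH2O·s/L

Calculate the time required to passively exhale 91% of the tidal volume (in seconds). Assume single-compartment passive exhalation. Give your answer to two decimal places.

τ = R × C = 8.0 × 30 mL/cmH2O = 8.0 × 0.030 L/cmH2O = 0.24 s.
Exhaled fraction f = 1 − e^(−t/τ) → t = −τ·ln(1 − f) = −0.24·ln(0.09) = 0.5779 s.

0.58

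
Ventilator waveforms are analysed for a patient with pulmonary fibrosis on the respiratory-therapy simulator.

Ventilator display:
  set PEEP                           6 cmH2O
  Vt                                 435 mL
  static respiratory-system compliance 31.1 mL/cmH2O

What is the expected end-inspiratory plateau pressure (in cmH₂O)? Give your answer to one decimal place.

Pplat = PEEP + Vt / Cstat = 6 + 435 / 31.1 = 6 + 13.987 = 19.987 cmH2O.

20.0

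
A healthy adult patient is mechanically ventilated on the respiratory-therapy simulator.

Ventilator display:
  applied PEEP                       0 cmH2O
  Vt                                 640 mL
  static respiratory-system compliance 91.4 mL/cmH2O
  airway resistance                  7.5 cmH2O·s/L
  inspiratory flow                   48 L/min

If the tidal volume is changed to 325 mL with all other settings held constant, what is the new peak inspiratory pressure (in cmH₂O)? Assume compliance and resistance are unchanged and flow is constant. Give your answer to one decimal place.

9.6

Flow: 48 L/min ÷ 60 = 0.8 L/s.
PIP = Vt/C + R·V̇ + PEEP (constant-flow equation of motion).
Only the elastic term changes: ΔPIP = ΔVt / C = (325 − 640) / 91.4 = -3.446 cmH2O.
Original PIP = 640/91.4 + 7.5×0.8 + 0 = 13.002 cmH2O; new PIP = 13.002 + (-3.446) = 9.556 cmH2O.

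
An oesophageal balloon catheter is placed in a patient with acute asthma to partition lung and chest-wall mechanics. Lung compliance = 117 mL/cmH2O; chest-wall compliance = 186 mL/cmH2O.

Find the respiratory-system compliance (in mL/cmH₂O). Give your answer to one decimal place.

71.8

Lung and chest wall are elastances in series: 1/Crs = 1/CL + 1/Ccw.
1/Crs = 1/117 + 1/186 = 0.01392.
Crs = 71.839 mL/cmH2O.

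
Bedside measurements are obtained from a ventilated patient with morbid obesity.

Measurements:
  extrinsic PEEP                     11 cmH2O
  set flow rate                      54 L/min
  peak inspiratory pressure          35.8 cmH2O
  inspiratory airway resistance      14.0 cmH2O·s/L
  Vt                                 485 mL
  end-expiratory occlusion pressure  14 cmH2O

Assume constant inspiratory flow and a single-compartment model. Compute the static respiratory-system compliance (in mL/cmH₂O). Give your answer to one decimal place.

Flow: 54 L/min ÷ 60 = 0.9 L/s.
Total PEEP = 14 cmH2O (set 11 + intrinsic 3); this is the baseline alveolar pressure.
Equation of motion (constant flow): PIP = Vt/C + R·V̇ + PEEP.
Vt/C = PIP − R·V̇ − PEEP = 35.8 − 14.0×0.9 − 14 = 35.8 − 12.6 − 14 = 9.2 cmH2O.
C = Vt / 9.2 = 485 / 9.2 = 52.717 mL/cmH2O.

52.7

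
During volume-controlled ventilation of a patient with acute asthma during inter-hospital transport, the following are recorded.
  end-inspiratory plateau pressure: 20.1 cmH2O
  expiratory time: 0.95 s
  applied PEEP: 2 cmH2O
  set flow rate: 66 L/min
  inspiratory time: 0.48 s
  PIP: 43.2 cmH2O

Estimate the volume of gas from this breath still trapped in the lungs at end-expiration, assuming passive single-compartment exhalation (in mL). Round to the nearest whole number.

112

Flow: 66 L/min ÷ 60 = 1.1 L/s.
Vt = flow × Ti = 1.1 L/s × 0.48 s × 1000 mL/L = 528.0 mL.
R = (PIP − Pplat)/V̇ = (43.2 − 20.1) / 1.1 = 23.1/1.1 = 21.0 cmH2O·s/L.
C = Vt/(Pplat − PEEP) = 528.0 / (20.1 − 2) = 528.0/18.1 = 29.171 mL/cmH2O.
τ = R × C = 21.0 × 0.02917 L/cmH2O = 0.6126 s.
Fraction remaining = e^(−Te/τ) = e^(−0.95/0.6126) = 0.2121.
Trapped volume = 528.0 × 0.2121 = 111.99 mL.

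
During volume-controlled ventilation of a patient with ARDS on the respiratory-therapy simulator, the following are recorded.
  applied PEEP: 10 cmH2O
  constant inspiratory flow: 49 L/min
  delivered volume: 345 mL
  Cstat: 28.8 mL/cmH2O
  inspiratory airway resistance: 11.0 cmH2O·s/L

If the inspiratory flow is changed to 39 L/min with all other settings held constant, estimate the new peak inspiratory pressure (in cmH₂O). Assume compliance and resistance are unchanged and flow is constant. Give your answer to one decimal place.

29.1

Flow: 49 L/min ÷ 60 = 0.8167 L/s.
New flow: 39 L/min ÷ 60 = 0.65 L/s.
PIP = Vt/C + R·V̇ + PEEP (constant-flow equation of motion).
Only the resistive term changes: ΔPIP = R × ΔV̇ = 11.0 × (0.65 − 0.8167) = 11.0 × -0.1667 = -1.834 cmH2O.
Original PIP = 345/28.8 + 11.0×0.8167 + 10 = 30.963 cmH2O; new PIP = 30.963 + (-1.834) = 29.129 cmH2O.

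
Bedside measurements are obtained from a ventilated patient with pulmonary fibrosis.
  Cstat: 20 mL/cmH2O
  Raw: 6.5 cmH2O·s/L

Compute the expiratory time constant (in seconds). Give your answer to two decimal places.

τ = R × C = 6.5 × 20 mL/cmH2O = 6.5 × 0.020 L/cmH2O = 0.13 s.

0.13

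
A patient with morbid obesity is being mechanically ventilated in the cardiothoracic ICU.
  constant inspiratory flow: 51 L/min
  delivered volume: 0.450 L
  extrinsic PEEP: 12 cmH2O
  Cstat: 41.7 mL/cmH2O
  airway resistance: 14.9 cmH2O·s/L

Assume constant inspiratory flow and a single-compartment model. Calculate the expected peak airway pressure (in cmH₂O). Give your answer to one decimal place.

Flow: 51 L/min ÷ 60 = 0.85 L/s.
Equation of motion (constant flow): PIP = Vt/C + R·V̇ + PEEP.
PIP = 450/41.7 + 14.9×0.85 + 12 = 10.791 + 12.665 + 12 = 35.456 cmH2O.

35.5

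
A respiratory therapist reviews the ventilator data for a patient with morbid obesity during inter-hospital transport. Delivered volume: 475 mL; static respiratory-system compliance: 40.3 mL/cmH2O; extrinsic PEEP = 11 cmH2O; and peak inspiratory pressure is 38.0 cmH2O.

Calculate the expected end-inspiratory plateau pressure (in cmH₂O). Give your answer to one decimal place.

22.8

Pplat = PEEP + Vt / Cstat = 11 + 475 / 40.3 = 11 + 11.787 = 22.787 cmH2O.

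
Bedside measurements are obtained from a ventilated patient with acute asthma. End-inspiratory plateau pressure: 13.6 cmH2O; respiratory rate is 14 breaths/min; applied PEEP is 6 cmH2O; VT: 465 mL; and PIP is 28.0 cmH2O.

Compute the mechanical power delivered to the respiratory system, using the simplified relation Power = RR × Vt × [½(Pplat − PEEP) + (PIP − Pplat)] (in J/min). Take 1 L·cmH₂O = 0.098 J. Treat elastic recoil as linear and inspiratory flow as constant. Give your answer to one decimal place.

11.6

Per-breath work = Vt × [½(Pplat−PEEP) + (PIP−Pplat)] = 0.465 × [0.5×7.6 + 14.4] = 0.465 × 18.2 = 8.463 L·cmH2O.
Power = 14 × 8.463 = 118.48 L·cmH2O/min.
× 0.098 J/(L·cmH2O) → 11.611 J/min.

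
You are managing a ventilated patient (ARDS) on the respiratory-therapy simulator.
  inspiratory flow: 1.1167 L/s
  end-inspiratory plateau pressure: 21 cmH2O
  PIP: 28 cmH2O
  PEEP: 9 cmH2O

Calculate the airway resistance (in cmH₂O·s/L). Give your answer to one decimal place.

6.3

Raw = (PIP − Pplat) / flow = (28 − 21) / 1.1167 = 7.0 / 1.1167 = 6.268 cmH2O·s/L.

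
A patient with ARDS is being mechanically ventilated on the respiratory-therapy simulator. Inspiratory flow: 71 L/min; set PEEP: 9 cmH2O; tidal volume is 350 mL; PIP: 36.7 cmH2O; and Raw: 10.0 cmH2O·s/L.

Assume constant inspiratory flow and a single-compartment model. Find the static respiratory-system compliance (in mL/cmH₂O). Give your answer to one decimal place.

22.1

Flow: 71 L/min ÷ 60 = 1.1833 L/s.
Equation of motion (constant flow): PIP = Vt/C + R·V̇ + PEEP.
Vt/C = PIP − R·V̇ − PEEP = 36.7 − 10.0×1.1833 − 9 = 36.7 − 11.833 − 9 = 15.867 cmH2O.
C = Vt / 15.867 = 350 / 15.867 = 22.058 mL/cmH2O.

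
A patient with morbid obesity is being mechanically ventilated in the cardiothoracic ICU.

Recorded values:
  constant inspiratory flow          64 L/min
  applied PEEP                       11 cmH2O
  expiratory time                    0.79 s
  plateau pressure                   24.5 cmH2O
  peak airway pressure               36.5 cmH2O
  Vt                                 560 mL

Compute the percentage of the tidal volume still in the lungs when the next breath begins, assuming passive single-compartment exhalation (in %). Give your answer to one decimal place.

18.4

Flow: 64 L/min ÷ 60 = 1.0667 L/s.
R = (PIP − Pplat)/V̇ = (36.5 − 24.5) / 1.0667 = 12.0/1.0667 = 11.25 cmH2O·s/L.
C = Vt/(Pplat − PEEP) = 560.0 / (24.5 − 11) = 560.0/13.5 = 41.481 mL/cmH2O.
τ = R × C = 11.25 × 0.04148 L/cmH2O = 0.4667 s.
Fraction remaining at end-expiration = e^(−Te/τ) = e^(−0.79/0.4667) = 0.184 → 18.4%.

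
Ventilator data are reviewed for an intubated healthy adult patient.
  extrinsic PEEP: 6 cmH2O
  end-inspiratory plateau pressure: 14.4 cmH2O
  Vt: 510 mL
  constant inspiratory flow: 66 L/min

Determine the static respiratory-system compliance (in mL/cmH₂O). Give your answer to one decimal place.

Cstat = Vt / (Pplat − PEEP) = 510 / (14.4 − 6) = 510 / 8.4 = 60.714 mL/cmH2O.

60.7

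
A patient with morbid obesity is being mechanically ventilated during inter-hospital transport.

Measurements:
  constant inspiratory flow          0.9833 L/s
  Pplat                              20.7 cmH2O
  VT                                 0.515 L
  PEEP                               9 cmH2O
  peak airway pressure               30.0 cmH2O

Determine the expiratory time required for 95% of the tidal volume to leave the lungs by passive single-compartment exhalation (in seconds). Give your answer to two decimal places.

R = (PIP − Pplat)/V̇ = (30.0 − 20.7) / 0.9833 = 9.3/0.9833 = 9.458 cmH2O·s/L.
C = Vt/(Pplat − PEEP) = 515.0 / (20.7 − 9) = 515.0/11.7 = 44.017 mL/cmH2O.
τ = R × C = 9.458 × 0.04402 L/cmH2O = 0.4163 s.
t = −τ·ln(1 − 0.95) = −0.4163·ln(0.05) = 1.247 s.

1.25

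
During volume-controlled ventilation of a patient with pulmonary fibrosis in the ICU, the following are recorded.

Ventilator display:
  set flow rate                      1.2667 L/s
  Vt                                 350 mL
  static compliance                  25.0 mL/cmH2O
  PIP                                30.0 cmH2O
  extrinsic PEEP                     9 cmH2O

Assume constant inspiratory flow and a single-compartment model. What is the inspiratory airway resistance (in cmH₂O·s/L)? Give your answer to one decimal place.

5.5

Equation of motion (constant flow): PIP = Vt/C + R·V̇ + PEEP.
R·V̇ = PIP − Vt/C − PEEP = 30.0 − 350/25.0 − 9 = 30.0 − 14.0 − 9 = 7.0 cmH2O.
R = 7.0 / 1.2667 = 5.526 cmH2O·s/L.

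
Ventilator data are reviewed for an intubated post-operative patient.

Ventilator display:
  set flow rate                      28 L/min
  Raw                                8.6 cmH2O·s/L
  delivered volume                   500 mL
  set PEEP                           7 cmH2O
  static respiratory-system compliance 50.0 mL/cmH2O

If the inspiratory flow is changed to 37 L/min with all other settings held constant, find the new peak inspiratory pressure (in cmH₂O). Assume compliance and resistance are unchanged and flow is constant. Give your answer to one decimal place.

22.3

Flow: 28 L/min ÷ 60 = 0.4667 L/s.
New flow: 37 L/min ÷ 60 = 0.6167 L/s.
PIP = Vt/C + R·V̇ + PEEP (constant-flow equation of motion).
Only the resistive term changes: ΔPIP = R × ΔV̇ = 8.6 × (0.6167 − 0.4667) = 8.6 × 0.15 = 1.29 cmH2O.
Original PIP = 500/50.0 + 8.6×0.4667 + 7 = 21.014 cmH2O; new PIP = 21.014 + (1.29) = 22.304 cmH2O.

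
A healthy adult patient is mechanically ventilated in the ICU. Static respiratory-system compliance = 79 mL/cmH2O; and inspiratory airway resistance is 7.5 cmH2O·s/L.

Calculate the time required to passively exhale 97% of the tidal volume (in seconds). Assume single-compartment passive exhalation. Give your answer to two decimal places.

2.08

τ = R × C = 7.5 × 79 mL/cmH2O = 7.5 × 0.079 L/cmH2O = 0.5925 s.
Exhaled fraction f = 1 − e^(−t/τ) → t = −τ·ln(1 − f) = −0.5925·ln(0.03) = 2.078 s.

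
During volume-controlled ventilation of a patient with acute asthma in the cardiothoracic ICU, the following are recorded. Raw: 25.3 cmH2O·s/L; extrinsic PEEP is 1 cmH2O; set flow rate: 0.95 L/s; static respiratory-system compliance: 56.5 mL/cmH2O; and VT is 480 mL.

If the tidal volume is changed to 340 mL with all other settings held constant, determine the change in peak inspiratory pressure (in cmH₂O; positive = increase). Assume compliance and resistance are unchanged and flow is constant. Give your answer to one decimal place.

-2.5

PIP = Vt/C + R·V̇ + PEEP (constant-flow equation of motion).
Only the elastic term changes: ΔPIP = ΔVt / C = (340 − 480) / 56.5 = -2.478 cmH2O.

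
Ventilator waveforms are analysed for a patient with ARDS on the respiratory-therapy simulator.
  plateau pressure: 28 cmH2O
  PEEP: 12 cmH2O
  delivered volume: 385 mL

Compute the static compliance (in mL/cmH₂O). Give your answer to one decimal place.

24.1

Cstat = Vt / (Pplat − PEEP) = 385 / (28 − 12) = 385 / 16.0 = 24.063 mL/cmH2O.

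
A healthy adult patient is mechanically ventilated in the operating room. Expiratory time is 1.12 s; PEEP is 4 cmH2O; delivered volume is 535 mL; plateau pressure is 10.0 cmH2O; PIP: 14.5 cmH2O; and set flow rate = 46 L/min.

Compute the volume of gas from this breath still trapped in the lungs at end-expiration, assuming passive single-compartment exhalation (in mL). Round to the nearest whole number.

Flow: 46 L/min ÷ 60 = 0.7667 L/s.
R = (PIP − Pplat)/V̇ = (14.5 − 10.0) / 0.7667 = 4.5/0.7667 = 5.869 cmH2O·s/L.
C = Vt/(Pplat − PEEP) = 535.0 / (10.0 − 4) = 535.0/6.0 = 89.167 mL/cmH2O.
τ = R × C = 5.869 × 0.08917 L/cmH2O = 0.5233 s.
Fraction remaining = e^(−Te/τ) = e^(−1.12/0.5233) = 0.1176.
Trapped volume = 535.0 × 0.1176 = 62.916 mL.

63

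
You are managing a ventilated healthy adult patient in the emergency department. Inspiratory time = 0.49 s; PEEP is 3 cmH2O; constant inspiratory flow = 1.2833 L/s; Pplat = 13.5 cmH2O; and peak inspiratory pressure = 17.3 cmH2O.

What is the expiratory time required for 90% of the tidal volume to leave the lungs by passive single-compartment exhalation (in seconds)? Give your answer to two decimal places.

0.41

Vt = flow × Ti = 1.2833 L/s × 0.49 s × 1000 mL/L = 628.82 mL.
R = (PIP − Pplat)/V̇ = (17.3 − 13.5) / 1.2833 = 3.8/1.2833 = 2.961 cmH2O·s/L.
C = Vt/(Pplat − PEEP) = 628.82 / (13.5 − 3) = 628.82/10.5 = 59.888 mL/cmH2O.
τ = R × C = 2.961 × 0.05989 L/cmH2O = 0.1773 s.
t = −τ·ln(1 − 0.90) = −0.1773·ln(0.1) = 0.4082 s.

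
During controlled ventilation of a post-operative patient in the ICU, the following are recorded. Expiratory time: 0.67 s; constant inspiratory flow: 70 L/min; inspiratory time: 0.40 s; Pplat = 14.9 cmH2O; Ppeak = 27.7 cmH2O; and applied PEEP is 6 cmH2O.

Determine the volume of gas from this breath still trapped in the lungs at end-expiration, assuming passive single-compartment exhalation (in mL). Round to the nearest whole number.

Flow: 70 L/min ÷ 60 = 1.1667 L/s.
Vt = flow × Ti = 1.1667 L/s × 0.40 s × 1000 mL/L = 466.68 mL.
R = (PIP − Pplat)/V̇ = (27.7 − 14.9) / 1.1667 = 12.8/1.1667 = 10.971 cmH2O·s/L.
C = Vt/(Pplat − PEEP) = 466.68 / (14.9 − 6) = 466.68/8.9 = 52.436 mL/cmH2O.
τ = R × C = 10.971 × 0.05244 L/cmH2O = 0.5753 s.
Fraction remaining = e^(−Te/τ) = e^(−0.67/0.5753) = 0.312.
Trapped volume = 466.68 × 0.312 = 145.6 mL.

146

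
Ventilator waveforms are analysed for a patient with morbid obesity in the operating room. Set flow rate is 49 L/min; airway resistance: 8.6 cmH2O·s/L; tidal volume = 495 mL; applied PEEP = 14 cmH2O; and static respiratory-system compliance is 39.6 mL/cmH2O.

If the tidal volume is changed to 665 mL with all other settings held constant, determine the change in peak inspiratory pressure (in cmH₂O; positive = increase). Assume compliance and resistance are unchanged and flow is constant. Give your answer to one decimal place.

4.3

PIP = Vt/C + R·V̇ + PEEP (constant-flow equation of motion).
Only the elastic term changes: ΔPIP = ΔVt / C = (665 − 495) / 39.6 = 4.293 cmH2O.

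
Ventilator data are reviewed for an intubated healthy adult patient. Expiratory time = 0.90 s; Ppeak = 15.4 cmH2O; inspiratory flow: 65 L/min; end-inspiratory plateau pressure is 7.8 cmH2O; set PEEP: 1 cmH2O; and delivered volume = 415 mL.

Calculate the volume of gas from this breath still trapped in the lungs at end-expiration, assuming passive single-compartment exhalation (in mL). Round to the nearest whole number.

51

Flow: 65 L/min ÷ 60 = 1.0833 L/s.
R = (PIP − Pplat)/V̇ = (15.4 − 7.8) / 1.0833 = 7.6/1.0833 = 7.016 cmH2O·s/L.
C = Vt/(Pplat − PEEP) = 415.0 / (7.8 − 1) = 415.0/6.8 = 61.029 mL/cmH2O.
τ = R × C = 7.016 × 0.06103 L/cmH2O = 0.4282 s.
Fraction remaining = e^(−Te/τ) = e^(−0.90/0.4282) = 0.1222.
Trapped volume = 415.0 × 0.1222 = 50.713 mL.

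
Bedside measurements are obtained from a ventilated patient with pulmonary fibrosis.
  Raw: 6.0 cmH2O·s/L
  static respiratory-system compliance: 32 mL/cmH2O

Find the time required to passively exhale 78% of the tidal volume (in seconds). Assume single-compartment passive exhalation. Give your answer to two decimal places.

0.29

τ = R × C = 6.0 × 32 mL/cmH2O = 6.0 × 0.032 L/cmH2O = 0.192 s.
Exhaled fraction f = 1 − e^(−t/τ) → t = −τ·ln(1 − f) = −0.192·ln(0.22) = 0.2907 s.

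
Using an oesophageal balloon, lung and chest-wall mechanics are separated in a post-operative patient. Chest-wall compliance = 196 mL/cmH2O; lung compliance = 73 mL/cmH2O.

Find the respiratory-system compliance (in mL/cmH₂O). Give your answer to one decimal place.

53.2

Lung and chest wall are elastances in series: 1/Crs = 1/CL + 1/Ccw.
1/Crs = 1/73 + 1/196 = 0.0188.
Crs = 53.191 mL/cmH2O.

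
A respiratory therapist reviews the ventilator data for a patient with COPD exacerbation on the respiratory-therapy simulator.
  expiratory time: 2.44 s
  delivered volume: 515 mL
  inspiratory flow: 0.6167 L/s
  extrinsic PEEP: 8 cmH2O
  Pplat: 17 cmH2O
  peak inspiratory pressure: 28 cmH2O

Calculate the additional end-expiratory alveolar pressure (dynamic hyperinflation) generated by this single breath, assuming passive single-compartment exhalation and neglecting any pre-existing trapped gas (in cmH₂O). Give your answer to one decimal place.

0.8

R = (PIP − Pplat)/V̇ = (28 − 17) / 0.6167 = 11.0/0.6167 = 17.837 cmH2O·s/L.
C = Vt/(Pplat − PEEP) = 515.0 / (17 − 8) = 515.0/9.0 = 57.222 mL/cmH2O.
τ = R × C = 17.837 × 0.05722 L/cmH2O = 1.021 s.
Fraction remaining = e^(−Te/τ) = e^(−2.44/1.021) = 0.09165; trapped volume = 515.0 × 0.09165 = 47.2 mL.
Additional alveolar pressure from trapping ≈ V_trapped / C = 47.2 / 57.222 = 0.8249 cmH2O.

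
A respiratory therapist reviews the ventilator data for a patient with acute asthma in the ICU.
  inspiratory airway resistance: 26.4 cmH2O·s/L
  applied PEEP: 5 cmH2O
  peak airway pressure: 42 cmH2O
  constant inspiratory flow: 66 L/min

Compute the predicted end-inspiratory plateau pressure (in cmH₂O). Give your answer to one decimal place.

13.0

Flow: 66 L/min ÷ 60 = 1.1 L/s.
Pplat = PIP − Raw × flow = 42 − 26.4 × 1.1 = 42 − 29.04 = 12.96 cmH2O.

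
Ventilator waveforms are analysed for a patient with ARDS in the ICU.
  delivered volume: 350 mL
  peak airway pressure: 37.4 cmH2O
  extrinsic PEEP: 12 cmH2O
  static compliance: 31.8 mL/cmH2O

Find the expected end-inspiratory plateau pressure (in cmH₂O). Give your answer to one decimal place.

Pplat = PEEP + Vt / Cstat = 12 + 350 / 31.8 = 12 + 11.006 = 23.006 cmH2O.

23.0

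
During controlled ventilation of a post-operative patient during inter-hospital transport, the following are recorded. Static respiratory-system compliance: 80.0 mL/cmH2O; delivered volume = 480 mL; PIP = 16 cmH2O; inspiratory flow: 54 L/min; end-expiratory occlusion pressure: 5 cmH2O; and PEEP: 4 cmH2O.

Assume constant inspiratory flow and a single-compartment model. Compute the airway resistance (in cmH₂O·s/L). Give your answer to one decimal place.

5.6

Flow: 54 L/min ÷ 60 = 0.9 L/s.
Total PEEP = 5 cmH2O (set 4 + intrinsic 1); this is the baseline alveolar pressure.
Equation of motion (constant flow): PIP = Vt/C + R·V̇ + PEEP.
R·V̇ = PIP − Vt/C − PEEP = 16 − 480/80.0 − 5 = 16 − 6.0 − 5 = 5.0 cmH2O.
R = 5.0 / 0.9 = 5.556 cmH2O·s/L.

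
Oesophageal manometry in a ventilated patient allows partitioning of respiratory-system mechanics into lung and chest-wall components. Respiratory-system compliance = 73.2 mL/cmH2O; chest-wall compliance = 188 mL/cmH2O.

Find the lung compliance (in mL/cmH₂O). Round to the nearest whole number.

120

1/CL = 1/Crs − 1/Ccw.
1/CL = 1/73.2 − 1/188 = 0.008342.
CL = 119.88 mL/cmH2O.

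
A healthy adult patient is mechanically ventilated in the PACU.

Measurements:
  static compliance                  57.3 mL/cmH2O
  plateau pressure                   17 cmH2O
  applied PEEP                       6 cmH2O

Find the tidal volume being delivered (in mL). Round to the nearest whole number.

630

Vt = Cstat × (Pplat − PEEP) = 57.3 × (17 − 6) = 57.3 × 11.0 = 630.3 mL.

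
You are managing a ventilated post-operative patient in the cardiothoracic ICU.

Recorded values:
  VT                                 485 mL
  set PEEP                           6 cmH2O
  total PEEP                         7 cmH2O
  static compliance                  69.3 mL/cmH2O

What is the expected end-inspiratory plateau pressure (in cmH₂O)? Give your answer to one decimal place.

End-expiratory occlusion gives total PEEP = 7 cmH2O (intrinsic PEEP = 7 − 6 = 1). Use total PEEP for the elastic gradient.
Pplat = PEEPtotal + Vt / Cstat = 7 + 485 / 69.3 = 7 + 6.999 = 13.999 cmH2O.

14.0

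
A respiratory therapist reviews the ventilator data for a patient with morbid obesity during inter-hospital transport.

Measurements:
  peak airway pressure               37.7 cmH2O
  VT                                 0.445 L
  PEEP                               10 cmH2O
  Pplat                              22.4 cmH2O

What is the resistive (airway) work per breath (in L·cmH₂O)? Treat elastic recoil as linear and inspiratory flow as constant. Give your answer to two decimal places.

6.81

With constant inspiratory flow the resistive pressure is constant at PIP − Pplat = 37.7 − 22.4 = 15.3 cmH2O, so resistive work = 15.3 × 0.445 = 6.809 L·cmH2O.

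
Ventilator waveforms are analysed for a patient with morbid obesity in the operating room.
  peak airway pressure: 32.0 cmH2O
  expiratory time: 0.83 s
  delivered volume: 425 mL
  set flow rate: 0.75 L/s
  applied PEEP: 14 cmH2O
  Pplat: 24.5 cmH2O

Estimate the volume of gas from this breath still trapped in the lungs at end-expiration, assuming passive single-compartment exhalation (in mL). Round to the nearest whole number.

55

R = (PIP − Pplat)/V̇ = (32.0 − 24.5) / 0.75 = 7.5/0.75 = 10.0 cmH2O·s/L.
C = Vt/(Pplat − PEEP) = 425.0 / (24.5 − 14) = 425.0/10.5 = 40.476 mL/cmH2O.
τ = R × C = 10.0 × 0.04048 L/cmH2O = 0.4048 s.
Fraction remaining = e^(−Te/τ) = e^(−0.83/0.4048) = 0.1287.
Trapped volume = 425.0 × 0.1287 = 54.698 mL.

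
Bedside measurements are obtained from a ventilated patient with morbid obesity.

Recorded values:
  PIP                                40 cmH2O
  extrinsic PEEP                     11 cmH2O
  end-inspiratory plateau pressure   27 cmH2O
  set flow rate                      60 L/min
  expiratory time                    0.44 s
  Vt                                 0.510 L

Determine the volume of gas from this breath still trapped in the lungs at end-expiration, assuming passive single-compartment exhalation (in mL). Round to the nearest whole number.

Flow: 60 L/min ÷ 60 = 1 L/s.
R = (PIP − Pplat)/V̇ = (40 − 27) / 1 = 13.0/1 = 13.0 cmH2O·s/L.
C = Vt/(Pplat − PEEP) = 510.0 / (27 − 11) = 510.0/16.0 = 31.875 mL/cmH2O.
τ = R × C = 13.0 × 0.03188 L/cmH2O = 0.4144 s.
Fraction remaining = e^(−Te/τ) = e^(−0.44/0.4144) = 0.3458.
Trapped volume = 510.0 × 0.3458 = 176.36 mL.

176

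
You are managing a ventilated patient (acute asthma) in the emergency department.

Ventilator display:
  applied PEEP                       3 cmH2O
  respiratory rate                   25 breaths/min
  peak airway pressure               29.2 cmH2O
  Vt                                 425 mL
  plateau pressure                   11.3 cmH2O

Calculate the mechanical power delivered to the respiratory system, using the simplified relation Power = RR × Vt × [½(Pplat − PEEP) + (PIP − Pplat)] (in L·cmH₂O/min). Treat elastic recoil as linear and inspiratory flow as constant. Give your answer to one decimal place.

234.3

Per-breath work = Vt × [½(Pplat−PEEP) + (PIP−Pplat)] = 0.425 × [0.5×8.3 + 17.9] = 0.425 × 22.05 = 9.371 L·cmH2O.
Power = 25 × 9.371 = 234.28 L·cmH2O/min.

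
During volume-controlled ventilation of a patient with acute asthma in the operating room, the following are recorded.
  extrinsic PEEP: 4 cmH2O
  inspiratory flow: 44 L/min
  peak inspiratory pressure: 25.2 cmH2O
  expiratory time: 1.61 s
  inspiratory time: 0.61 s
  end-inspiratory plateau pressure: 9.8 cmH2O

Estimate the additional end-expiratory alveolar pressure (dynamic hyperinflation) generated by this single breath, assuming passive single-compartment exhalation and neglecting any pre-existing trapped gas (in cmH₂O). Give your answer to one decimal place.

2.1

Flow: 44 L/min ÷ 60 = 0.7333 L/s.
Vt = flow × Ti = 0.7333 L/s × 0.61 s × 1000 mL/L = 447.31 mL.
R = (PIP − Pplat)/V̇ = (25.2 − 9.8) / 0.7333 = 15.4/0.7333 = 21.001 cmH2O·s/L.
C = Vt/(Pplat − PEEP) = 447.31 / (9.8 − 4) = 447.31/5.8 = 77.122 mL/cmH2O.
τ = R × C = 21.001 × 0.07712 L/cmH2O = 1.62 s.
Fraction remaining = e^(−Te/τ) = e^(−1.61/1.62) = 0.3702; trapped volume = 447.31 × 0.3702 = 165.59 mL.
Additional alveolar pressure from trapping ≈ V_trapped / C = 165.59 / 77.122 = 2.147 cmH2O.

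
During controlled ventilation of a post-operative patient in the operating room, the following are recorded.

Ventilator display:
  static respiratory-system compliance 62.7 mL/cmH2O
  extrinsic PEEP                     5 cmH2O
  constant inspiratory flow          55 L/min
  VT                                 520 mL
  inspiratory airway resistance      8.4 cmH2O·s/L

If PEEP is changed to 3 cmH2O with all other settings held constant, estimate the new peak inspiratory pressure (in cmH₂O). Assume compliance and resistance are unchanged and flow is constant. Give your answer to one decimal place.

Flow: 55 L/min ÷ 60 = 0.9167 L/s.
PIP = Vt/C + R·V̇ + PEEP (constant-flow equation of motion).
Only the baseline term changes: ΔPIP = ΔPEEP = 3 − 5 = -2.0 cmH2O.
Original PIP = 520/62.7 + 8.4×0.9167 + 5 = 20.994 cmH2O; new PIP = 20.994 + (-2.0) = 18.994 cmH2O.

19.0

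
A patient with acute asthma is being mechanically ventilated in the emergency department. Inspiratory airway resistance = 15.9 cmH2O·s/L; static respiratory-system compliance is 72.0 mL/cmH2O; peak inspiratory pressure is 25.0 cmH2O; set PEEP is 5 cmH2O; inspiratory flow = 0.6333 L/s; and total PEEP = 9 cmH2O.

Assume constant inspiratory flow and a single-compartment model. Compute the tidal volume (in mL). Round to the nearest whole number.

Total PEEP = 9 cmH2O (set 5 + intrinsic 4); this is the baseline alveolar pressure.
Equation of motion (constant flow): PIP = Vt/C + R·V̇ + PEEP.
Vt/C = PIP − R·V̇ − PEEP = 25.0 − 10.069 − 9 = 5.931 cmH2O.
Vt = C × 5.931 = 72.0 × 5.931 = 427.03 mL.

427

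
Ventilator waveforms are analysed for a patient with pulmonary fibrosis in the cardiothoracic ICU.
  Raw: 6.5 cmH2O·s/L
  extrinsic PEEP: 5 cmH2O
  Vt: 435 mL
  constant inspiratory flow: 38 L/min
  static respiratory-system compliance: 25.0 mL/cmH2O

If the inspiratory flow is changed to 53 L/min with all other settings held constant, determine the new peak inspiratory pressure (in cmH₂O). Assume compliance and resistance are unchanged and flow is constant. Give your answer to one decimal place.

Flow: 38 L/min ÷ 60 = 0.6333 L/s.
New flow: 53 L/min ÷ 60 = 0.8833 L/s.
PIP = Vt/C + R·V̇ + PEEP (constant-flow equation of motion).
Only the resistive term changes: ΔPIP = R × ΔV̇ = 6.5 × (0.8833 − 0.6333) = 6.5 × 0.25 = 1.625 cmH2O.
Original PIP = 435/25.0 + 6.5×0.6333 + 5 = 26.516 cmH2O; new PIP = 26.516 + (1.625) = 28.141 cmH2O.

28.1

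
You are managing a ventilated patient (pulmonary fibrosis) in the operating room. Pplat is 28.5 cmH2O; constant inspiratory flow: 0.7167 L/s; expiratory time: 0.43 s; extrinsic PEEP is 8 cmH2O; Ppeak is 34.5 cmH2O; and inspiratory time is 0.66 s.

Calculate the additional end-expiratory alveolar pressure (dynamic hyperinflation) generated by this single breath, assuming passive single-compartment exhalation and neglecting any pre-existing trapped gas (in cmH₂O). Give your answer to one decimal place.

2.2

Vt = flow × Ti = 0.7167 L/s × 0.66 s × 1000 mL/L = 473.02 mL.
R = (PIP − Pplat)/V̇ = (34.5 − 28.5) / 0.7167 = 6.0/0.7167 = 8.372 cmH2O·s/L.
C = Vt/(Pplat − PEEP) = 473.02 / (28.5 − 8) = 473.02/20.5 = 23.074 mL/cmH2O.
τ = R × C = 8.372 × 0.02307 L/cmH2O = 0.1931 s.
Fraction remaining = e^(−Te/τ) = e^(−0.43/0.1931) = 0.1079; trapped volume = 473.02 × 0.1079 = 51.039 mL.
Additional alveolar pressure from trapping ≈ V_trapped / C = 51.039 / 23.074 = 2.212 cmH2O.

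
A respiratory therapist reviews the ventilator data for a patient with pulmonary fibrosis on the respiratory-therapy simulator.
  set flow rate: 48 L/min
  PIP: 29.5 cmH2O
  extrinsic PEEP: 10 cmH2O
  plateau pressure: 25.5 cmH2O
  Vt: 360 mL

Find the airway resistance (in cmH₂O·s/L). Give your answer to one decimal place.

Flow: 48 L/min ÷ 60 = 0.8 L/s.
Raw = (PIP − Pplat) / flow = (29.5 − 25.5) / 0.8 = 4.0 / 0.8 = 5.0 cmH2O·s/L.

5.0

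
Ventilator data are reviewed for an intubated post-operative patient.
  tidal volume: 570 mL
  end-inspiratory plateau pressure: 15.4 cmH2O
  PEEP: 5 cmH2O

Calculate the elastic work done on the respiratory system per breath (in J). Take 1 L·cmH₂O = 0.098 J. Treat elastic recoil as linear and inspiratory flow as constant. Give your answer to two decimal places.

0.29

Elastic work ≈ ½ × (Pplat − PEEP) × Vt = 0.5 × (15.4 − 5) × 0.570 L = 0.5 × 10.4 × 0.570 = 2.964 L·cmH2O.
× 0.098 J/(L·cmH2O) → 0.2905 J.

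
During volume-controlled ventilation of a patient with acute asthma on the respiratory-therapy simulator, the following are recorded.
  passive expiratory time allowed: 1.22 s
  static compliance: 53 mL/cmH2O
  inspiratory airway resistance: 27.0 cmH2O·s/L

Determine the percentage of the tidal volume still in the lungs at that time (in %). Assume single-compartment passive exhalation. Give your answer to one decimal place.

τ = R × C = 27.0 × 53 mL/cmH2O = 27.0 × 0.053 L/cmH2O = 1.431 s.
Passive exhalation: V(t)/V₀ = e^(−t/τ) = e^(−1.22/1.431) = 0.4263.
Fraction remaining = 0.4263 → 42.63%.

42.6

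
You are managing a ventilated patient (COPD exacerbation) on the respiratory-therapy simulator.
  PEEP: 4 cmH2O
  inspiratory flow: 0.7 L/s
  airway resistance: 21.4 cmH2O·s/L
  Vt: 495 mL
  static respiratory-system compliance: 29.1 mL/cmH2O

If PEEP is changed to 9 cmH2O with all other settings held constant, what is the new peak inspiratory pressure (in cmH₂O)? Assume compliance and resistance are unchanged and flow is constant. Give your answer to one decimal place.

41.0

PIP = Vt/C + R·V̇ + PEEP (constant-flow equation of motion).
Only the baseline term changes: ΔPIP = ΔPEEP = 9 − 4 = 5.0 cmH2O.
Original PIP = 495/29.1 + 21.4×0.7 + 4 = 35.99 cmH2O; new PIP = 35.99 + (5.0) = 40.99 cmH2O.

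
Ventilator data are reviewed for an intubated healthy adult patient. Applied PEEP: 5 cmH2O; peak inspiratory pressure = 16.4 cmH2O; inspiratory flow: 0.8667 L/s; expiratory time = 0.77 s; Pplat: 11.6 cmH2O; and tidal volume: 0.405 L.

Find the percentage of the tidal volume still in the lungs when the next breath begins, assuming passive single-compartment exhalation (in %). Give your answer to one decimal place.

R = (PIP − Pplat)/V̇ = (16.4 − 11.6) / 0.8667 = 4.8/0.8667 = 5.538 cmH2O·s/L.
C = Vt/(Pplat − PEEP) = 405.0 / (11.6 − 5) = 405.0/6.6 = 61.364 mL/cmH2O.
τ = R × C = 5.538 × 0.06136 L/cmH2O = 0.3398 s.
Fraction remaining at end-expiration = e^(−Te/τ) = e^(−0.77/0.3398) = 0.1037 → 10.37%.

10.4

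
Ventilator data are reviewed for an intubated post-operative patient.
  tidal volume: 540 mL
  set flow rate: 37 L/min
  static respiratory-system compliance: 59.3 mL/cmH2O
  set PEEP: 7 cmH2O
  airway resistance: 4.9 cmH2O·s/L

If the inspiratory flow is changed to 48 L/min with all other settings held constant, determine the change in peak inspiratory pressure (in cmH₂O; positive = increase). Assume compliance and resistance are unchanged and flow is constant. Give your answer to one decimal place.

0.9

Flow: 37 L/min ÷ 60 = 0.6167 L/s.
New flow: 48 L/min ÷ 60 = 0.8 L/s.
PIP = Vt/C + R·V̇ + PEEP (constant-flow equation of motion).
Only the resistive term changes: ΔPIP = R × ΔV̇ = 4.9 × (0.8 − 0.6167) = 4.9 × 0.1833 = 0.8982 cmH2O.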